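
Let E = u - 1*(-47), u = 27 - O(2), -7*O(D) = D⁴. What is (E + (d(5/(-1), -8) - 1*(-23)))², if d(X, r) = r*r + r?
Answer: 1181569/49 ≈ 24114.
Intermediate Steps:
O(D) = -D⁴/7
d(X, r) = r + r² (d(X, r) = r² + r = r + r²)
u = 205/7 (u = 27 - (-⅐*2⁴) = 27 - (-⅐*16) = 27 - (-16)/7 = 27 - 1*(-16/7) = 27 + 16/7 = 205/7 ≈ 29.286)
E = 534/7 (E = 205/7 - 1*(-47) = 205/7 + 47 = 534/7 ≈ 76.286)
(E + (d(5/(-1), -8) - 1*(-23)))² = (534/7 + (-8*(1 - 8) - 1*(-23)))² = (534/7 + (-8*(-7) + 23))² = (534/7 + (56 + 23))² = (534/7 + 79)² = (1087/7)² = 1181569/49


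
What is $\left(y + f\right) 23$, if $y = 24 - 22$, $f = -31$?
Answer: $-667$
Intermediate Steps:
$y = 2$ ($y = 24 - 22 = 2$)
$\left(y + f\right) 23 = \left(2 - 31\right) 23 = \left(-29\right) 23 = -667$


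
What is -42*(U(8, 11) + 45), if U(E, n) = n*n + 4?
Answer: -7140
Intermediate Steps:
U(E, n) = 4 + n**2 (U(E, n) = n**2 + 4 = 4 + n**2)
-42*(U(8, 11) + 45) = -42*((4 + 11**2) + 45) = -42*((4 + 121) + 45) = -42*(125 + 45) = -42*170 = -7140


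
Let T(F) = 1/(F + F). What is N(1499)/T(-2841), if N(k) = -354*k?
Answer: 3015130572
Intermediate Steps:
T(F) = 1/(2*F)
N(1499)/T(-2841) = (-354*1499)/(((1/2)/(-2841))) = -530646/((1/2)*(-1/2841)) = -530646/(-1/5682) = -530646*(-5682) = 3015130572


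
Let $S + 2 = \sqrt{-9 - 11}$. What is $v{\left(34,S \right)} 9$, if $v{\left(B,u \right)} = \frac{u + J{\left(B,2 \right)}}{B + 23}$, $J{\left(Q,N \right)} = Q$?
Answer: $\frac{96}{19} + \frac{6 i \sqrt{5}}{19} \approx 5.0526 + 0.70613 i$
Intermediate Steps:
$S = -2 + 2 i \sqrt{5}$ ($S = -2 + \sqrt{-9 - 11} = -2 + \sqrt{-20} = -2 + 2 i \sqrt{5} \approx -2.0 + 4.4721 i$)
$v{\left(B,u \right)} = \frac{B + u}{23 + B}$ ($v{\left(B,u \right)} = \frac{u + B}{B + 23} = \frac{B + u}{23 + B}$)
$v{\left(34,S \right)} 9 = \frac{34 - \left(2 - 2 i \sqrt{5}\right)}{23 + 34} \cdot 9 = \frac{32 + 2 i \sqrt{5}}{57} \cdot 9 = \left(\frac{32}{57} + \frac{2 i \sqrt{5}}{57}\right) 9 = \frac{96}{19} + \frac{6 i \sqrt{5}}{19}$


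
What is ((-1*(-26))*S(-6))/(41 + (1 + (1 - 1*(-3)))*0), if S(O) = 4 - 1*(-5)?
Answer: 234/41 ≈ 5.7073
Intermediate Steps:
S(O) = 9 (S(O) = 4 + 5 = 9)
((-1*(-26))*S(-6))/(41 + (1 + (1 - 1*(-3)))*0) = (-1*(-26)*9)/(41 + (1 + (1 - 1*(-3)))*0) = (26*9)/(41 + (1 + (1 + 3))*0) = 234/(41 + (1 + 4)*0) = 234/(41 + 5*0) = 234/(41 + 0) = 234/41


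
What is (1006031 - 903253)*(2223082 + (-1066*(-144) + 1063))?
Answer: 244370008922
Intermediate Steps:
(1006031 - 903253)*(2223082 + (-1066*(-144) + 1063)) = 102778*(2223082 + (153504 + 1063)) = 102778*(2223082 + 154567) = 102778*2377649 = 244370008922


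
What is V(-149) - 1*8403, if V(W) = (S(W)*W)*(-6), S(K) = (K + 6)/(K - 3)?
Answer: -574707/76 ≈ -7561.9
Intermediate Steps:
S(K) = (6 + K)/(-3 + K)
V(W) = -6*W*(6 + W)/(-3 + W) (V(W) = (((6 + W)/(-3 + W))*W)*(-6) = (W*(6 + W)/(-3 + W))*(-6) = -6*W*(6 + W)/(-3 + W))
V(-149) - 1*8403 = -6*(-149)*(6 - 149)/(-3 - 149) - 1*8403 = -6*(-149)*(-143)/(-152) - 8403 = -6*(-149)*(-1/152)*(-143) - 8403 = 63921/76 - 8403 = -574707/76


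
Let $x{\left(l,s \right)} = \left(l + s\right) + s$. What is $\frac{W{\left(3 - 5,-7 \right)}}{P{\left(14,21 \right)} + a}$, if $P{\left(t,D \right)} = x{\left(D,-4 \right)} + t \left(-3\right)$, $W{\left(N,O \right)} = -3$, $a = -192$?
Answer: $\frac{3}{221} \approx 0.013575$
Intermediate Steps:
$x{\left(l,s \right)} = l + 2 s$
$P{\left(t,D \right)} = -8 + D - 3 t$ ($P{\left(t,D \right)} = \left(D + 2 \left(-4\right)\right) + t \left(-3\right) = \left(D - 8\right) - 3 t = \left(-8 + D\right) - 3 t = -8 + D - 3 t$)
$\frac{W{\left(3 - 5,-7 \right)}}{P{\left(14,21 \right)} + a} = \frac{1}{\left(-8 + 21 - 42\right) - 192} \left(-3\right) = \frac{1}{-29 - 192} \left(-3\right) = \frac{1}{-221} \left(-3\right) = \left(- \frac{1}{221}\right) \left(-3\right) = \frac{3}{221}$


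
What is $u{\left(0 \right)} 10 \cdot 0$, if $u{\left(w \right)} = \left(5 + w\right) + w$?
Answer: $0$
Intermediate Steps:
$u{\left(w \right)} = 5 + 2 w$
$u{\left(0 \right)} 10 \cdot 0 = \left(5 + 2 \cdot 0\right) 10 \cdot 0 = \left(5 + 0\right) 0 = 5 \cdot 0 = 0$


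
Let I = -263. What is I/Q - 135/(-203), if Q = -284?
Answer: 91729/57652 ≈ 1.5911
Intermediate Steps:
I/Q - 135/(-203) = -263/(-284) - 135/(-203) = -263*(-1/284) - 135*(-1/203) = 263/284 + 135/203 = 91729/57652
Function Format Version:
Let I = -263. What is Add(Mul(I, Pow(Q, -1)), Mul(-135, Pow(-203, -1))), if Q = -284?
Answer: Rational(91729, 57652) ≈ 1.5911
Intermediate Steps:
Add(Mul(I, Pow(Q, -1)), Mul(-135, Pow(-203, -1))) = Add(Mul(-263, Pow(-284, -1)), Mul(-135, Pow(-203, -1))) = Add(Mul(-263, Rational(-1, 284)), Mul(-135, Rational(-1, 203))) = Add(Rational(263, 284), Rational(135, 203)) = Rational(91729, 57652)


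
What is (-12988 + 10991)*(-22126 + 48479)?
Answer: -52626941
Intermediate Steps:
(-12988 + 10991)*(-22126 + 48479) = -1997*26353 = -52626941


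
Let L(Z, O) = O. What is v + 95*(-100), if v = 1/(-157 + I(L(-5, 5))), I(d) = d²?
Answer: -1254001/132 ≈ -9500.0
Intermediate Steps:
v = -1/132 (v = 1/(-157 + 5²) = 1/(-157 + 25) = 1/(-132) = -1/132 ≈ -0.0075758)
v + 95*(-100) = -1/132 + 95*(-100) = -1/132 - 9500 = -1254001/132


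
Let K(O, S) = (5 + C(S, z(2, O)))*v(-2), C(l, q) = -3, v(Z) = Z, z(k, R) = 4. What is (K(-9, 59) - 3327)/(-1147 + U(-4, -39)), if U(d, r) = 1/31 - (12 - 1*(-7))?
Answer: 103261/36145 ≈ 2.8569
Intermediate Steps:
K(O, S) = -4 (K(O, S) = (5 - 3)*(-2) = 2*(-2) = -4)
U(d, r) = -588/31 (U(d, r) = 1/31 - (12 + 7) = 1/31 - 1*19 = 1/31 - 19 = -588/31)
(K(-9, 59) - 3327)/(-1147 + U(-4, -39)) = (-4 - 3327)/(-1147 - 588/31) = -3331/(-36145/31) = -3331*(-31/36145) = 103261/36145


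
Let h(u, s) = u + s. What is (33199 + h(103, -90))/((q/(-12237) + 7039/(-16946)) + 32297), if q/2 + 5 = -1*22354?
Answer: 2295704241608/2232680824993 ≈ 1.0282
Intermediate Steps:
q = -44718 (q = -10 + 2*(-1*22354) = -10 + 2*(-22354) = -10 - 44708 = -44718)
h(u, s) = s + u
(33199 + h(103, -90))/((q/(-12237) + 7039/(-16946)) + 32297) = (33199 + (-90 + 103))/((-44718/(-12237) + 7039/(-16946)) + 32297) = (33199 + 13)/((-44718*(-1/12237) + 7039*(-1/16946)) + 32297) = 33212/((14906/4079 - 7039/16946) + 32297) = 33212/(223884995/69122734 + 32297) = 33212/(2232680824993/69122734) = 33212*(69122734/2232680824993) = 2295704241608/2232680824993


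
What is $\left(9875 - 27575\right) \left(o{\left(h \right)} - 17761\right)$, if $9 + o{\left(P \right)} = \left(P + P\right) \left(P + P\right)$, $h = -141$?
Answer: $-1093045800$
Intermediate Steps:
$o{\left(P \right)} = -9 + 4 P^{2}$ ($o{\left(P \right)} = -9 + \left(P + P\right) \left(P + P\right) = -9 + 2 P 2 P = -9 + 4 P^{2}$)
$\left(9875 - 27575\right) \left(o{\left(h \right)} - 17761\right) = \left(9875 - 27575\right) \left(\left(-9 + 4 \left(-141\right)^{2}\right) - 17761\right) = - 17700 \left(\left(-9 + 4 \cdot 19881\right) - 17761\right) = - 17700 \left(\left(-9 + 79524\right) - 17761\right) = - 17700 \left(79515 - 17761\right) = \left(-17700\right) 61754 = -1093045800$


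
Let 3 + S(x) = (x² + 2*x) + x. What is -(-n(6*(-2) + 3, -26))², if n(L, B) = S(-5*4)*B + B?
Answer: -77228944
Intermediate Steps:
S(x) = -3 + x² + 3*x (S(x) = -3 + ((x² + 2*x) + x) = -3 + (x² + 3*x) = -3 + x² + 3*x)
n(L, B) = 338*B (n(L, B) = (-3 + (-5*4)² + 3*(-5*4))*B + B = (-3 + (-20)² + 3*(-20))*B + B = (-3 + 400 - 60)*B + B = 337*B + B = 338*B)
-(-n(6*(-2) + 3, -26))² = -(-338*(-26))² = -(-1*(-8788))² = -1*8788² = -1*77228944 = -77228944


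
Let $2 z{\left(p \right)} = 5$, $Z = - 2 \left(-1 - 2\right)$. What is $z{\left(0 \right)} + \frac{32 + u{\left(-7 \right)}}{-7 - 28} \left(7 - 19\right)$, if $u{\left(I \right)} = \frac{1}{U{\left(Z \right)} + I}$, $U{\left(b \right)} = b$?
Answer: $\frac{919}{70} \approx 13.129$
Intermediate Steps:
$Z = 6$ ($Z = \left(-2\right) \left(-3\right) = 6$)
$u{\left(I \right)} = \frac{1}{6 + I}$
$z{\left(p \right)} = \frac{5}{2}$ ($z{\left(p \right)} = \frac{1}{2} \cdot 5 = \frac{5}{2}$)
$z{\left(0 \right)} + \frac{32 + u{\left(-7 \right)}}{-7 - 28} \left(7 - 19\right) = \frac{5}{2} + \frac{32 + \frac{1}{6 - 7}}{-7 - 28} \left(7 - 19\right) = \frac{5}{2} + \frac{32 + \frac{1}{-1}}{-35} \left(-12\right) = \frac{5}{2} + \left(32 - 1\right) \left(- \frac{1}{35}\right) \left(-12\right) = \frac{5}{2} + 31 \left(- \frac{1}{35}\right) \left(-12\right) = \frac{5}{2} - - \frac{372}{35} = \frac{5}{2} + \frac{372}{35} = \frac{919}{70}$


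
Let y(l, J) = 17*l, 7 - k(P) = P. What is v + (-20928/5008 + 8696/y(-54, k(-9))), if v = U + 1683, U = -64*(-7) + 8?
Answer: 305342417/143667 ≈ 2125.3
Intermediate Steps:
k(P) = 7 - P
U = 456 (U = 448 + 8 = 456)
v = 2139 (v = 456 + 1683 = 2139)
v + (-20928/5008 + 8696/y(-54, k(-9))) = 2139 + (-20928/5008 + 8696/((17*(-54)))) = 2139 + (-20928*1/5008 + 8696/(-918)) = 2139 + (-1308/313 + 8696*(-1/918)) = 2139 + (-1308/313 - 4348/459) = 2139 - 1961296/143667 = 305342417/143667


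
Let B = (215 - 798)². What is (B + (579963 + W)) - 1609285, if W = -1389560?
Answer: -2078993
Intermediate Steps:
B = 339889 (B = (-583)² = 339889)
(B + (579963 + W)) - 1609285 = (339889 + (579963 - 1389560)) - 1609285 = (339889 - 809597) - 1609285 = -469708 - 1609285 = -2078993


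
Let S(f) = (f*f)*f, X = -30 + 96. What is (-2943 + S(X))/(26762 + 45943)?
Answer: 94851/24235 ≈ 3.9138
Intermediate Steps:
X = 66
S(f) = f**3 (S(f) = f**2*f = f**3)
(-2943 + S(X))/(26762 + 45943) = (-2943 + 66**3)/(26762 + 45943) = (-2943 + 287496)/72705 = 284553*(1/72705) = 94851/24235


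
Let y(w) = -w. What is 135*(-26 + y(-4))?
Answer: -2970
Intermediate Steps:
135*(-26 + y(-4)) = 135*(-26 - 1*(-4)) = 135*(-26 + 4) = 135*(-22) = -2970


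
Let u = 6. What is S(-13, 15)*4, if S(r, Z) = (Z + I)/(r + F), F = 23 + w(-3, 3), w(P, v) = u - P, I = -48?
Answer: -132/19 ≈ -6.9474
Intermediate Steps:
w(P, v) = 6 - P
F = 32 (F = 23 + (6 - 1*(-3)) = 23 + (6 + 3) = 23 + 9 = 32)
S(r, Z) = (-48 + Z)/(32 + r) (S(r, Z) = (Z - 48)/(r + 32) = (-48 + Z)/(32 + r))
S(-13, 15)*4 = ((-48 + 15)/(32 - 13))*4 = (-33/19)*4 = ((1/19)*(-33))*4 = -33/19*4 = -132/19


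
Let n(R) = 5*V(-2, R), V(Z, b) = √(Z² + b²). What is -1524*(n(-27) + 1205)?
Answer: -1836420 - 7620*√733 ≈ -2.0427e+6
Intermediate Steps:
n(R) = 5*√(4 + R²) (n(R) = 5*√((-2)² + R²) = 5*√(4 + R²))
-1524*(n(-27) + 1205) = -1524*(5*√(4 + (-27)²) + 1205) = -1524*(5*√(4 + 729) + 1205) = -1524*(5*√733 + 1205) = -1524*(1205 + 5*√733) = -1836420 - 7620*√733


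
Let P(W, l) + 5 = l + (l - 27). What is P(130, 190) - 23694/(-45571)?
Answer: 15882402/45571 ≈ 348.52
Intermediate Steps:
P(W, l) = -32 + 2*l (P(W, l) = -5 + (l + (l - 27)) = -5 + (l + (-27 + l)) = -5 + (-27 + 2*l) = -32 + 2*l)
P(130, 190) - 23694/(-45571) = (-32 + 2*190) - 23694/(-45571) = (-32 + 380) - 23694*(-1/45571) = 348 + 23694/45571 = 15882402/45571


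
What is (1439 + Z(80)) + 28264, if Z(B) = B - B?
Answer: 29703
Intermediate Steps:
Z(B) = 0
(1439 + Z(80)) + 28264 = (1439 + 0) + 28264 = 1439 + 28264 = 29703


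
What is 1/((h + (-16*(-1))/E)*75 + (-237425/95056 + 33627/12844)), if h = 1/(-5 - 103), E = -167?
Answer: -35288684496/273829666457 ≈ -0.12887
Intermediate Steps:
h = -1/108 (h = 1/(-108) = -1/108 ≈ -0.0092593)
1/((h + (-16*(-1))/E)*75 + (-237425/95056 + 33627/12844)) = 1/((-1/108 - 16*(-1)/(-167))*75 + (-237425/95056 + 33627/12844)) = 1/((-1/108 + 16*(-1/167))*75 + (-237425*1/95056 + 33627*(1/12844))) = 1/((-1/108 - 16/167)*75 + (-237425/95056 + 33627/12844)) = 1/(-1895/18036*75 + 2826181/23478832) = 1/(-47375/6012 + 2826181/23478832) = 1/(-273829666457/35288684496) = -35288684496/273829666457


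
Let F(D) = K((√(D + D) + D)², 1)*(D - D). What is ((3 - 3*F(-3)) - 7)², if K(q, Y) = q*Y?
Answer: 16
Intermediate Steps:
K(q, Y) = Y*q
F(D) = 0 (F(D) = (1*(√(D + D) + D)²)*(D - D) = (1*(√(2*D) + D)²)*0 = (1*(√2*√D + D)²)*0 = (1*(D + √2*√D)²)*0 = (D + √2*√D)²*0 = 0)
((3 - 3*F(-3)) - 7)² = ((3 - 3*0) - 7)² = ((3 + 0) - 7)² = (3 - 7)² = (-4)² = 16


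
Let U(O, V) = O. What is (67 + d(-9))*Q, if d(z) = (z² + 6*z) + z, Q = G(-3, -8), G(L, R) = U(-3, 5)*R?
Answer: 2040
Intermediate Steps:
G(L, R) = -3*R
Q = 24 (Q = -3*(-8) = 24)
d(z) = z² + 7*z
(67 + d(-9))*Q = (67 - 9*(7 - 9))*24 = (67 - 9*(-2))*24 = (67 + 18)*24 = 85*24 = 2040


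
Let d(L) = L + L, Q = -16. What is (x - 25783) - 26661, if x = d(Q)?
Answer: -52476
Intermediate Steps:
d(L) = 2*L
x = -32 (x = 2*(-16) = -32)
(x - 25783) - 26661 = (-32 - 25783) - 26661 = -25815 - 26661 = -52476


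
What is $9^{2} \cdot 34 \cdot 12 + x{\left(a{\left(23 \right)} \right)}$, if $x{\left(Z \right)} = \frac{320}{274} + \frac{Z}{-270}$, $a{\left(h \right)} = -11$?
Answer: $\frac{1222490227}{36990} \approx 33049.0$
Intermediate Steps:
$x{\left(Z \right)} = \frac{160}{137} - \frac{Z}{270}$ ($x{\left(Z \right)} = 320 \cdot \frac{1}{274} + Z \left(- \frac{1}{270}\right) = \frac{160}{137} - \frac{Z}{270}$)
$9^{2} \cdot 34 \cdot 12 + x{\left(a{\left(23 \right)} \right)} = 9^{2} \cdot 34 \cdot 12 + \left(\frac{160}{137} - - \frac{11}{270}\right) = 81 \cdot 34 \cdot 12 + \left(\frac{160}{137} + \frac{11}{270}\right) = 2754 \cdot 12 + \frac{44707}{36990} = 33048 + \frac{44707}{36990} = \frac{1222490227}{36990}$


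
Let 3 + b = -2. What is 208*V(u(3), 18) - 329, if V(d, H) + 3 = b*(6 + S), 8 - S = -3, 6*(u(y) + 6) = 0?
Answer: -18633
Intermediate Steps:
b = -5 (b = -3 - 2 = -5)
u(y) = -6 (u(y) = -6 + (⅙)*0 = -6 + 0 = -6)
S = 11 (S = 8 - 1*(-3) = 8 + 3 = 11)
V(d, H) = -88 (V(d, H) = -3 - 5*(6 + 11) = -3 - 5*17 = -3 - 85 = -88)
208*V(u(3), 18) - 329 = 208*(-88) - 329 = -18304 - 329 = -18633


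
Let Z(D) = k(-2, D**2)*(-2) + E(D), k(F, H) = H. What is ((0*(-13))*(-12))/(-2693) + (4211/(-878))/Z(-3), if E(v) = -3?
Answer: 4211/18438 ≈ 0.22839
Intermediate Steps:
Z(D) = -3 - 2*D**2 (Z(D) = D**2*(-2) - 3 = -2*D**2 - 3 = -3 - 2*D**2)
((0*(-13))*(-12))/(-2693) + (4211/(-878))/Z(-3) = ((0*(-13))*(-12))/(-2693) + (4211/(-878))/(-3 - 2*(-3)**2) = (0*(-12))*(-1/2693) + (4211*(-1/878))/(-3 - 2*9) = 0*(-1/2693) - 4211/(878*(-3 - 18)) = 0 - 4211/878/(-21) = 0 - 4211/878*(-1/21) = 0 + 4211/18438 = 4211/18438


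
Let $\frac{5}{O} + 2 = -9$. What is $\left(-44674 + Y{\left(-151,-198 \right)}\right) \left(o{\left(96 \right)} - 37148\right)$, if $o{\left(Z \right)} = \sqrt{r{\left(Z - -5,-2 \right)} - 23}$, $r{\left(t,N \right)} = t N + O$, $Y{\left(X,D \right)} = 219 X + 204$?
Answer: $2880418772 - 28196 i \sqrt{1705} \approx 2.8804 \cdot 10^{9} - 1.1643 \cdot 10^{6} i$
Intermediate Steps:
$Y{\left(X,D \right)} = 204 + 219 X$
$O = - \frac{5}{11}$ ($O = \frac{5}{-2 - 9} = \frac{5}{-11} = 5 \left(- \frac{1}{11}\right) = - \frac{5}{11} \approx -0.45455$)
$r{\left(t,N \right)} = - \frac{5}{11} + N t$ ($r{\left(t,N \right)} = t N - \frac{5}{11} = N t - \frac{5}{11} = - \frac{5}{11} + N t$)
$o{\left(Z \right)} = \sqrt{- \frac{368}{11} - 2 Z}$ ($o{\left(Z \right)} = \sqrt{\left(- \frac{5}{11} - 2 \left(Z - -5\right)\right) - 23} = \sqrt{\left(- \frac{5}{11} - 2 \left(Z + 5\right)\right) - 23} = \sqrt{\left(- \frac{5}{11} - 2 \left(5 + Z\right)\right) - 23} = \sqrt{\left(- \frac{5}{11} - \left(10 + 2 Z\right)\right) - 23} = \sqrt{\left(- \frac{115}{11} - 2 Z\right) - 23} = \sqrt{- \frac{368}{11} - 2 Z}$)
$\left(-44674 + Y{\left(-151,-198 \right)}\right) \left(o{\left(96 \right)} - 37148\right) = \left(-44674 + \left(204 + 219 \left(-151\right)\right)\right) \left(\frac{\sqrt{-4048 - 23232}}{11} - 37148\right) = \left(-44674 + \left(204 - 33069\right)\right) \left(\frac{\sqrt{-4048 - 23232}}{11} - 37148\right) = \left(-44674 - 32865\right) \left(\frac{\sqrt{-27280}}{11} - 37148\right) = - 77539 \left(\frac{4 i \sqrt{1705}}{11} - 37148\right) = - 77539 \left(-37148 + \frac{4 i \sqrt{1705}}{11}\right) = 2880418772 - 28196 i \sqrt{1705}$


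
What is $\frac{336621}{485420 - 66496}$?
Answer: $\frac{336621}{418924} \approx 0.80354$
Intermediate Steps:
$\frac{336621}{485420 - 66496} = \frac{336621}{418924}$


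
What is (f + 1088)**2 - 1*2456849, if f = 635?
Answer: 511880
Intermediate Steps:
(f + 1088)**2 - 1*2456849 = (635 + 1088)**2 - 1*2456849 = 1723**2 - 2456849 = 2968729 - 2456849 = 511880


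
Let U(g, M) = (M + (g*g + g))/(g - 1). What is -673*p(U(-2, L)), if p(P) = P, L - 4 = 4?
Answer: 6730/3 ≈ 2243.3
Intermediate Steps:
L = 8 (L = 4 + 4 = 8)
U(g, M) = (M + g + g**2)/(-1 + g) (U(g, M) = (M + (g**2 + g))/(-1 + g) = (M + (g + g**2))/(-1 + g) = (M + g + g**2)/(-1 + g))
-673*p(U(-2, L)) = -673*(8 - 2 + (-2)**2)/(-1 - 2) = -673*(8 - 2 + 4)/(-3) = -(-673)*10/3 = -673*(-10/3) = 6730/3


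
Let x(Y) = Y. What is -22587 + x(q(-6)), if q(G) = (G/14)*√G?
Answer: -22587 - 3*I*√6/7 ≈ -22587.0 - 1.0498*I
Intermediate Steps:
q(G) = G^(3/2)/14 (q(G) = (G*(1/14))*√G = (G/14)*√G = G^(3/2)/14)
-22587 + x(q(-6)) = -22587 + (-6)^(3/2)/14 = -22587 + (-6*I*√6)/14 = -22587 - 3*I*√6/7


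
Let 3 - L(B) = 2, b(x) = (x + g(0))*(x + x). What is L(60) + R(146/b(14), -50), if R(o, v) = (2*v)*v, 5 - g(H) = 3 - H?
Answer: 5001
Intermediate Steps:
g(H) = 2 + H (g(H) = 5 - (3 - H) = 5 + (-3 + H) = 2 + H)
b(x) = 2*x*(2 + x) (b(x) = (x + (2 + 0))*(x + x) = (x + 2)*(2*x) = (2 + x)*(2*x) = 2*x*(2 + x))
L(B) = 1 (L(B) = 3 - 1*2 = 3 - 2 = 1)
R(o, v) = 2*v²
L(60) + R(146/b(14), -50) = 1 + 2*(-50)² = 1 + 2*2500 = 1 + 5000 = 5001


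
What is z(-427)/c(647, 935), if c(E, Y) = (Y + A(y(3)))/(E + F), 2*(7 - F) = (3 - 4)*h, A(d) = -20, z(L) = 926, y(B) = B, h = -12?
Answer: 200016/305 ≈ 655.79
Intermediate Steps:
F = 1 (F = 7 - (3 - 4)*(-12)/2 = 7 - (-1)*(-12)/2 = 7 - ½*12 = 7 - 6 = 1)
c(E, Y) = (-20 + Y)/(1 + E) (c(E, Y) = (Y - 20)/(E + 1) = (-20 + Y)/(1 + E))
z(-427)/c(647, 935) = 926/(((-20 + 935)/(1 + 647))) = 926/((915/648)) = 926/(((1/648)*915)) = 926/(305/216) = 926*(216/305) = 200016/305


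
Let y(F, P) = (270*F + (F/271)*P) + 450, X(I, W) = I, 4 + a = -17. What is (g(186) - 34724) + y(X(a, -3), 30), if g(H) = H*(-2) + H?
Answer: -10875860/271 ≈ -40132.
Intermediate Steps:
a = -21 (a = -4 - 17 = -21)
g(H) = -H (g(H) = -2*H + H = -H)
y(F, P) = 450 + 270*F + F*P/271 (y(F, P) = (270*F + (F*(1/271))*P) + 450 = (270*F + (F/271)*P) + 450 = (270*F + F*P/271) + 450 = 450 + 270*F + F*P/271)
(g(186) - 34724) + y(X(a, -3), 30) = (-1*186 - 34724) + (450 + 270*(-21) + (1/271)*(-21)*30) = (-186 - 34724) + (450 - 5670 - 630/271) = -34910 - 1415250/271 = -10875860/271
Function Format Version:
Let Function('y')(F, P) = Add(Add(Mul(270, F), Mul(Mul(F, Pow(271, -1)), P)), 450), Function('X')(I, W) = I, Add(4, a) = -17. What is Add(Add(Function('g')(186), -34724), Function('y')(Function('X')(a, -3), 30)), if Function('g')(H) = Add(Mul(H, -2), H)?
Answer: Rational(-10875860, 271) ≈ -40132.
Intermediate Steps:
a = -21 (a = Add(-4, -17) = -21)
Function('g')(H) = Mul(-1, H) (Function('g')(H) = Add(Mul(-2, H), H) = Mul(-1, H))
Function('y')(F, P) = Add(450, Mul(270, F), Mul(Rational(1, 271), F, P)) (Function('y')(F, P) = Add(Add(Mul(270, F), Mul(Mul(F, Rational(1, 271)), P)), 450) = Add(Add(Mul(270, F), Mul(Mul(Rational(1, 271), F), P)), 450) = Add(Add(Mul(270, F), Mul(Rational(1, 271), F, P)), 450) = Add(450, Mul(270, F), Mul(Rational(1, 271), F, P)))
Add(Add(Function('g')(186), -34724), Function('y')(Function('X')(a, -3), 30)) = Add(Add(Mul(-1, 186), -34724), Add(450, Mul(270, -21), Mul(Rational(1, 271), -21, 30))) = Add(Add(-186, -34724), Add(450, -5670, Rational(-630, 271))) = Add(-34910, Rational(-1415250, 271)) = Rational(-10875860, 271)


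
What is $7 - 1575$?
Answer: $-1568$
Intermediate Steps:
$7 - 1575 = -1568$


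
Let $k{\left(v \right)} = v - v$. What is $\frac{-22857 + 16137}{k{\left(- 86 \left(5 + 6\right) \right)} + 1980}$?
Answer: $- \frac{112}{33} \approx -3.3939$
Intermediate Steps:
$k{\left(v \right)} = 0$
$\frac{-22857 + 16137}{k{\left(- 86 \left(5 + 6\right) \right)} + 1980} = \frac{-22857 + 16137}{0 + 1980} = - \frac{6720}{1980} = \left(-6720\right) \frac{1}{1980} = - \frac{112}{33}$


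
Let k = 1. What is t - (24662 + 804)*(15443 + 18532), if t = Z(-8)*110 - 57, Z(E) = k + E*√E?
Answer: -865207297 - 1760*I*√2 ≈ -8.6521e+8 - 2489.0*I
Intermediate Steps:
Z(E) = 1 + E^(3/2) (Z(E) = 1 + E*√E = 1 + E^(3/2))
t = 53 - 1760*I*√2 (t = (1 + (-8)^(3/2))*110 - 57 = (1 - 16*I*√2)*110 - 57 = (110 - 1760*I*√2) - 57 = 53 - 1760*I*√2 ≈ 53.0 - 2489.0*I)
t - (24662 + 804)*(15443 + 18532) = (53 - 1760*I*√2) - (24662 + 804)*(15443 + 18532) = (53 - 1760*I*√2) - 25466*33975 = (53 - 1760*I*√2) - 1*865207350 = (53 - 1760*I*√2) - 865207350 = -865207297 - 1760*I*√2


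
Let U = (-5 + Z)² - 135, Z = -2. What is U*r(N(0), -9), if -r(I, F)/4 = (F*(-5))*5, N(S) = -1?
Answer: 77400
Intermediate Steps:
U = -86 (U = (-5 - 2)² - 135 = (-7)² - 135 = 49 - 135 = -86)
r(I, F) = 100*F (r(I, F) = -4*F*(-5)*5 = -4*(-5*F)*5 = -(-100)*F = 100*F)
U*r(N(0), -9) = -8600*(-9) = -86*(-900) = 77400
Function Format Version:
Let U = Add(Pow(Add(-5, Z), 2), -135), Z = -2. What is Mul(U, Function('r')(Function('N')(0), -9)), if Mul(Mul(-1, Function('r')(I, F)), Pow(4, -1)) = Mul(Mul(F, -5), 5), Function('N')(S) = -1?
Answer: 77400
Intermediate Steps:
U = -86 (U = Add(Pow(Add(-5, -2), 2), -135) = Add(Pow(-7, 2), -135) = Add(49, -135) = -86)
Function('r')(I, F) = Mul(100, F) (Function('r')(I, F) = Mul(-4, Mul(Mul(F, -5), 5)) = Mul(-4, Mul(Mul(-5, F), 5)) = Mul(-4, Mul(-25, F)) = Mul(100, F))
Mul(U, Function('r')(Function('N')(0), -9)) = Mul(-86, Mul(100, -9)) = Mul(-86, -900) = 77400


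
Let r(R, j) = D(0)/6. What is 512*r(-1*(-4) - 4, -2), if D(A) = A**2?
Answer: 0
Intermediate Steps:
r(R, j) = 0 (r(R, j) = 0**2/6 = 0*(1/6) = 0)
512*r(-1*(-4) - 4, -2) = 512*0 = 0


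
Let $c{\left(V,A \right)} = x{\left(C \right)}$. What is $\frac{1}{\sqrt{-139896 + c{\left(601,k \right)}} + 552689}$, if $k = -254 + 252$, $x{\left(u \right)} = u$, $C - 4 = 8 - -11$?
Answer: $\frac{552689}{305465270594} - \frac{i \sqrt{139873}}{305465270594} \approx 1.8093 \cdot 10^{-6} - 1.2243 \cdot 10^{-9} i$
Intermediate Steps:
$C = 23$ ($C = 4 + \left(8 - -11\right) = 4 + \left(8 + 11\right) = 4 + 19 = 23$)
$k = -2$
$c{\left(V,A \right)} = 23$
$\frac{1}{\sqrt{-139896 + c{\left(601,k \right)}} + 552689} = \frac{1}{\sqrt{-139896 + 23} + 552689} = \frac{1}{\sqrt{-139873} + 552689} = \frac{1}{i \sqrt{139873} + 552689} = \frac{1}{552689 + i \sqrt{139873}}$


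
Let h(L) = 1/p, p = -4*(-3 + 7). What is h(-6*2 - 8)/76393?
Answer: -1/1222288 ≈ -8.1814e-7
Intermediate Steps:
p = -16 (p = -4*4 = -16)
h(L) = -1/16 (h(L) = 1/(-16) = -1/16)
h(-6*2 - 8)/76393 = -1/16/76393 = -1/16*1/76393 = -1/1222288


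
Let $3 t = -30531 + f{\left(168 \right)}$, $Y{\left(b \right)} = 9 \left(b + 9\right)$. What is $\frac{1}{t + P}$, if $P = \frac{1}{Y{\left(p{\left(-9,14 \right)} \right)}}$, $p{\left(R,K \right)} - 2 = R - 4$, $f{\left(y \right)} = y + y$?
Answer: $- \frac{18}{181171} \approx -9.9354 \cdot 10^{-5}$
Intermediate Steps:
$f{\left(y \right)} = 2 y$
$p{\left(R,K \right)} = -2 + R$ ($p{\left(R,K \right)} = 2 + \left(R - 4\right) = 2 + \left(-4 + R\right) = -2 + R$)
$Y{\left(b \right)} = 81 + 9 b$ ($Y{\left(b \right)} = 9 \left(9 + b\right) = 81 + 9 b$)
$t = -10065$ ($t = \frac{-30531 + 2 \cdot 168}{3} = \frac{-30531 + 336}{3} = \frac{1}{3} \left(-30195\right) = -10065$)
$P = - \frac{1}{18}$ ($P = \frac{1}{81 + 9 \left(-2 - 9\right)} = \frac{1}{81 + 9 \left(-11\right)} = \frac{1}{81 - 99} = \frac{1}{-18} = - \frac{1}{18} \approx -0.055556$)
$\frac{1}{t + P} = \frac{1}{-10065 - \frac{1}{18}} = \frac{1}{- \frac{181171}{18}} = - \frac{18}{181171}$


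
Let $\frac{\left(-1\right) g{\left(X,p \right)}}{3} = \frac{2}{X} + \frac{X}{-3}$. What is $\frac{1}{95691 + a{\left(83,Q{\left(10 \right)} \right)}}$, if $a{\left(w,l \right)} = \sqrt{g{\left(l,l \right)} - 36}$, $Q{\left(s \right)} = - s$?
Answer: $\frac{478455}{45783837632} - \frac{i \sqrt{1135}}{45783837632} \approx 1.045 \cdot 10^{-5} - 7.3584 \cdot 10^{-10} i$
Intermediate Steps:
$g{\left(X,p \right)} = X - \frac{6}{X}$ ($g{\left(X,p \right)} = - 3 \left(\frac{2}{X} + \frac{X}{-3}\right) = - 3 \left(\frac{2}{X} + X \left(- \frac{1}{3}\right)\right) = - 3 \left(\frac{2}{X} - \frac{X}{3}\right) = X - \frac{6}{X}$)
$a{\left(w,l \right)} = \sqrt{-36 + l - \frac{6}{l}}$ ($a{\left(w,l \right)} = \sqrt{\left(l - \frac{6}{l}\right) - 36} = \sqrt{-36 + l - \frac{6}{l}}$)
$\frac{1}{95691 + a{\left(83,Q{\left(10 \right)} \right)}} = \frac{1}{95691 + \sqrt{-36 - 10 - \frac{6}{\left(-1\right) 10}}} = \frac{1}{95691 + \sqrt{-36 - 10 - \frac{6}{-10}}} = \frac{1}{95691 + \sqrt{-36 - 10 - - \frac{3}{5}}} = \frac{1}{95691 + \sqrt{-36 - 10 + \frac{3}{5}}} = \frac{1}{95691 + \sqrt{- \frac{227}{5}}} = \frac{1}{95691 + \frac{i \sqrt{1135}}{5}}$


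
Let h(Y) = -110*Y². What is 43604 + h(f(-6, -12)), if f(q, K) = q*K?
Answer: -526636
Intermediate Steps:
f(q, K) = K*q
43604 + h(f(-6, -12)) = 43604 - 110*(-12*(-6))² = 43604 - 110*72² = 43604 - 110*5184 = 43604 - 570240 = -526636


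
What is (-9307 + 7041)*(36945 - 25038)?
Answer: -26981262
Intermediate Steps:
(-9307 + 7041)*(36945 - 25038) = -2266*11907 = -26981262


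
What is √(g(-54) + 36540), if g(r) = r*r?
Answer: 12*√274 ≈ 198.64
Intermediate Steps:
g(r) = r²
√(g(-54) + 36540) = √((-54)² + 36540) = √(2916 + 36540) = √39456 = 12*√274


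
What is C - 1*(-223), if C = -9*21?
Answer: 34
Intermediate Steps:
C = -189
C - 1*(-223) = -189 - 1*(-223) = -189 + 223 = 34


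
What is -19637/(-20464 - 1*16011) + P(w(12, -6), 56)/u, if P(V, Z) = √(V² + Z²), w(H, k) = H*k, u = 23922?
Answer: 19637/36475 + 4*√130/11961 ≈ 0.54218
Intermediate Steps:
-19637/(-20464 - 1*16011) + P(w(12, -6), 56)/u = -19637/(-20464 - 1*16011) + √((12*(-6))² + 56²)/23922 = -19637/(-20464 - 16011) + √((-72)² + 3136)*(1/23922) = -19637/(-36475) + √(5184 + 3136)*(1/23922) = -19637*(-1/36475) + √8320*(1/23922) = 19637/36475 + (8*√130)*(1/23922) = 19637/36475 + 4*√130/11961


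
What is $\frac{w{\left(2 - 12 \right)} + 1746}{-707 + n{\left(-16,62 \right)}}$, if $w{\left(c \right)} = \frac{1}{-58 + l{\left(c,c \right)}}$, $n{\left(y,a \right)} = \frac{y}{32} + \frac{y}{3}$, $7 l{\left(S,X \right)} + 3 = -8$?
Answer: $- \frac{1456150}{594503} \approx -2.4494$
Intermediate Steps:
$l{\left(S,X \right)} = - \frac{11}{7}$ ($l{\left(S,X \right)} = - \frac{3}{7} + \frac{1}{7} \left(-8\right) = - \frac{3}{7} - \frac{8}{7} = - \frac{11}{7}$)
$n{\left(y,a \right)} = \frac{35 y}{96}$ ($n{\left(y,a \right)} = y \frac{1}{32} + y \frac{1}{3} = \frac{y}{32} + \frac{y}{3} = \frac{35 y}{96}$)
$w{\left(c \right)} = - \frac{7}{417}$ ($w{\left(c \right)} = \frac{1}{-58 - \frac{11}{7}} = \frac{1}{- \frac{417}{7}} = - \frac{7}{417}$)
$\frac{w{\left(2 - 12 \right)} + 1746}{-707 + n{\left(-16,62 \right)}} = \frac{- \frac{7}{417} + 1746}{-707 + \frac{35}{96} \left(-16\right)} = \frac{728075}{417 \left(-707 - \frac{35}{6}\right)} = \frac{728075}{417 \left(- \frac{4277}{6}\right)} = \frac{728075}{417} \left(- \frac{6}{4277}\right) = - \frac{1456150}{594503}$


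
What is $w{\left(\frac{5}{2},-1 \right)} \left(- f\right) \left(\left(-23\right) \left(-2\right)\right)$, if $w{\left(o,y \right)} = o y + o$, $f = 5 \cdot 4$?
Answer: $0$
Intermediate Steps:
$f = 20$
$w{\left(o,y \right)} = o + o y$
$w{\left(\frac{5}{2},-1 \right)} \left(- f\right) \left(\left(-23\right) \left(-2\right)\right) = \frac{5}{2} \left(1 - 1\right) \left(\left(-1\right) 20\right) \left(\left(-23\right) \left(-2\right)\right) = 5 \cdot \frac{1}{2} \cdot 0 \left(-20\right) 46 = \frac{5}{2} \cdot 0 \left(-20\right) 46 = 0 \left(-20\right) 46 = 0 \cdot 46 = 0$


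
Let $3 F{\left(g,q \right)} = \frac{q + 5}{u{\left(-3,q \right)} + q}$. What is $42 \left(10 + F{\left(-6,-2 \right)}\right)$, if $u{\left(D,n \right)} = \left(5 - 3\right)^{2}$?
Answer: $441$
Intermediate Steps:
$u{\left(D,n \right)} = 4$ ($u{\left(D,n \right)} = 2^{2} = 4$)
$F{\left(g,q \right)} = \frac{5 + q}{3 \left(4 + q\right)}$ ($F{\left(g,q \right)} = \frac{\left(q + 5\right) \frac{1}{4 + q}}{3} = \frac{\left(5 + q\right) \frac{1}{4 + q}}{3} = \frac{\frac{1}{4 + q} \left(5 + q\right)}{3} = \frac{5 + q}{3 \left(4 + q\right)}$)
$42 \left(10 + F{\left(-6,-2 \right)}\right) = 42 \left(10 + \frac{5 - 2}{3 \left(4 - 2\right)}\right) = 42 \left(10 + \frac{1}{3} \cdot \frac{1}{2} \cdot 3\right) = 42 \left(10 + \frac{1}{2}\right) = 42 \cdot \frac{21}{2} = 441$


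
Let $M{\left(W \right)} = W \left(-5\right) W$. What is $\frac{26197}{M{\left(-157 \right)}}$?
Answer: $- \frac{26197}{123245} \approx -0.21256$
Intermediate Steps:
$M{\left(W \right)} = - 5 W^{2}$ ($M{\left(W \right)} = - 5 W W = - 5 W^{2}$)
$\frac{26197}{M{\left(-157 \right)}} = \frac{26197}{\left(-5\right) \left(-157\right)^{2}} = \frac{26197}{\left(-5\right) 24649} = \frac{26197}{-123245} = 26197 \left(- \frac{1}{123245}\right) = - \frac{26197}{123245}$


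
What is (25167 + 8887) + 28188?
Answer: 62242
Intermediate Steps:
(25167 + 8887) + 28188 = 34054 + 28188 = 62242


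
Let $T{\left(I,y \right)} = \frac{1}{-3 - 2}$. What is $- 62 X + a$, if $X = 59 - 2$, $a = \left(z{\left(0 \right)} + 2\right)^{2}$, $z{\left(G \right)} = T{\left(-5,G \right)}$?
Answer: $- \frac{88269}{25} \approx -3530.8$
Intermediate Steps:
$T{\left(I,y \right)} = - \frac{1}{5}$ ($T{\left(I,y \right)} = \frac{1}{-5} = - \frac{1}{5}$)
$z{\left(G \right)} = - \frac{1}{5}$
$a = \frac{81}{25}$ ($a = \left(- \frac{1}{5} + 2\right)^{2} = \left(\frac{9}{5}\right)^{2} = \frac{81}{25} \approx 3.24$)
$X = 57$
$- 62 X + a = \left(-62\right) 57 + \frac{81}{25} = -3534 + \frac{81}{25} = - \frac{88269}{25}$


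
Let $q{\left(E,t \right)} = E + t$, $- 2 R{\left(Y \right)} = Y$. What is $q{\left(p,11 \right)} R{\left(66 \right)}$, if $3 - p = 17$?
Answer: $99$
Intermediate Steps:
$p = -14$ ($p = 3 - 17 = -14$)
$R{\left(Y \right)} = - \frac{Y}{2}$
$q{\left(p,11 \right)} R{\left(66 \right)} = \left(-14 + 11\right) \left(\left(- \frac{1}{2}\right) 66\right) = \left(-3\right) \left(-33\right) = 99$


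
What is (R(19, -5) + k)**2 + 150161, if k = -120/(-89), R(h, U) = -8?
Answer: 1189775745/7921 ≈ 1.5021e+5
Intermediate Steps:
k = 120/89 (k = -120*(-1/89) = 120/89 ≈ 1.3483)
(R(19, -5) + k)**2 + 150161 = (-8 + 120/89)**2 + 150161 = (-592/89)**2 + 150161 = 350464/7921 + 150161 = 1189775745/7921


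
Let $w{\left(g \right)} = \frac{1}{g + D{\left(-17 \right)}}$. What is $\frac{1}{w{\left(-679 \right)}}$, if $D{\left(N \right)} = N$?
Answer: $-696$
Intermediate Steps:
$w{\left(g \right)} = \frac{1}{-17 + g}$ ($w{\left(g \right)} = \frac{1}{g - 17} = \frac{1}{-17 + g}$)
$\frac{1}{w{\left(-679 \right)}} = \frac{1}{\frac{1}{-17 - 679}} = \frac{1}{\frac{1}{-696}} = \frac{1}{- \frac{1}{696}} = -696$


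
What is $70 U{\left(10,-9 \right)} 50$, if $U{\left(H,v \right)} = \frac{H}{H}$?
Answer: $3500$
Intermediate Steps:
$U{\left(H,v \right)} = 1$
$70 U{\left(10,-9 \right)} 50 = 70 \cdot 1 \cdot 50 = 70 \cdot 50 = 3500$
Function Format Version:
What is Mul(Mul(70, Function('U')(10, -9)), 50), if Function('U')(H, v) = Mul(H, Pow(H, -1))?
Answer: 3500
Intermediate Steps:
Function('U')(H, v) = 1
Mul(Mul(70, Function('U')(10, -9)), 50) = Mul(Mul(70, 1), 50) = Mul(70, 50) = 3500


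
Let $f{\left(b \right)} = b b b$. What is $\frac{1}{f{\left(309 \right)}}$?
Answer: $\frac{1}{29503629} \approx 3.3894 \cdot 10^{-8}$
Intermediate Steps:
$f{\left(b \right)} = b^{3}$ ($f{\left(b \right)} = b^{2} b = b^{3}$)
$\frac{1}{f{\left(309 \right)}} = \frac{1}{309^{3}} = \frac{1}{29503629}$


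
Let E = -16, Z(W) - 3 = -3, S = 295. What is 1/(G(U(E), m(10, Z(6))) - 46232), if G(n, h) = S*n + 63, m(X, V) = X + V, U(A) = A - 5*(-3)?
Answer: -1/46464 ≈ -2.1522e-5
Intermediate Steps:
Z(W) = 0 (Z(W) = 3 - 3 = 0)
U(A) = 15 + A (U(A) = A + 15 = 15 + A)
m(X, V) = V + X
G(n, h) = 63 + 295*n (G(n, h) = 295*n + 63 = 63 + 295*n)
1/(G(U(E), m(10, Z(6))) - 46232) = 1/((63 + 295*(15 - 16)) - 46232) = 1/((63 + 295*(-1)) - 46232) = 1/((63 - 295) - 46232) = 1/(-232 - 46232) = 1/(-46464) = -1/46464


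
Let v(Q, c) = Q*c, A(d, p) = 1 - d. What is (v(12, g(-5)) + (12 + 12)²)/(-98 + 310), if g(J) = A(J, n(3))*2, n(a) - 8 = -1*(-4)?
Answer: 180/53 ≈ 3.3962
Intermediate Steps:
n(a) = 12 (n(a) = 8 - 1*(-4) = 8 + 4 = 12)
g(J) = 2 - 2*J (g(J) = (1 - J)*2 = 2 - 2*J)
(v(12, g(-5)) + (12 + 12)²)/(-98 + 310) = (12*(2 - 2*(-5)) + (12 + 12)²)/(-98 + 310) = (12*(2 + 10) + 24²)/212 = (12*12 + 576)*(1/212) = (144 + 576)*(1/212) = 720*(1/212) = 180/53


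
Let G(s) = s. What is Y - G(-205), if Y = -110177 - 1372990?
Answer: -1482962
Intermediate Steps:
Y = -1483167
Y - G(-205) = -1483167 - 1*(-205) = -1483167 + 205 = -1482962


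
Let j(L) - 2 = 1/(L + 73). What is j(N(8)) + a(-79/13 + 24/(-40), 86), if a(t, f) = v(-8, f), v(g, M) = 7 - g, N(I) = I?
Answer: 1378/81 ≈ 17.012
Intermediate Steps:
a(t, f) = 15 (a(t, f) = 7 - 1*(-8) = 7 + 8 = 15)
j(L) = 2 + 1/(73 + L) (j(L) = 2 + 1/(L + 73) = 2 + 1/(73 + L))
j(N(8)) + a(-79/13 + 24/(-40), 86) = (147 + 2*8)/(73 + 8) + 15 = (147 + 16)/81 + 15 = (1/81)*163 + 15 = 163/81 + 15 = 1378/81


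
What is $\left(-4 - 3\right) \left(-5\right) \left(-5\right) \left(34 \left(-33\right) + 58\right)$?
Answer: $186200$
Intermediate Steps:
$\left(-4 - 3\right) \left(-5\right) \left(-5\right) \left(34 \left(-33\right) + 58\right) = \left(-7\right) \left(-5\right) \left(-5\right) \left(-1122 + 58\right) = 35 \left(-5\right) \left(-1064\right) = \left(-175\right) \left(-1064\right) = 186200$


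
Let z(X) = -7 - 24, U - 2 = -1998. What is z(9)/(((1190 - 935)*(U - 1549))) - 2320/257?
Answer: -2097214033/232321575 ≈ -9.0272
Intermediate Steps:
U = -1996 (U = 2 - 1998 = -1996)
z(X) = -31
z(9)/(((1190 - 935)*(U - 1549))) - 2320/257 = -31*1/((-1996 - 1549)*(1190 - 935)) - 2320/257 = -31/(255*(-3545)) - 2320*1/257 = -31/(-903975) - 2320/257 = -31*(-1/903975) - 2320/257 = 31/903975 - 2320/257 = -2097214033/232321575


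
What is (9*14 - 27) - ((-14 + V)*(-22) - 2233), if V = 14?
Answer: 2332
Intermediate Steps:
(9*14 - 27) - ((-14 + V)*(-22) - 2233) = (9*14 - 27) - ((-14 + 14)*(-22) - 2233) = (126 - 27) - (0*(-22) - 2233) = 99 - (0 - 2233) = 99 - 1*(-2233) = 99 + 2233 = 2332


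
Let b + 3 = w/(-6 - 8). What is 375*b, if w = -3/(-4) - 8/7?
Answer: -436875/392 ≈ -1114.5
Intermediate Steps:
w = -11/28 (w = -3*(-¼) - 8*⅐ = ¾ - 8/7 = -11/28 ≈ -0.39286)
b = -1165/392 (b = -3 - 11/(28*(-6 - 8)) = -3 - 11/28/(-14) = -3 - 11/28*(-1/14) = -3 + 11/392 = -1165/392 ≈ -2.9719)
375*b = 375*(-1165/392) = -436875/392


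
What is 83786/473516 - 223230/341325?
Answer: -2570157341/5387428290 ≈ -0.47707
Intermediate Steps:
83786/473516 - 223230/341325 = 83786*(1/473516) - 223230*1/341325 = 41893/236758 - 14882/22755 = -2570157341/5387428290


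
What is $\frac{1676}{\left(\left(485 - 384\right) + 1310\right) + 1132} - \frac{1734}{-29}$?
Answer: $\frac{4458166}{73747} \approx 60.452$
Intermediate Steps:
$\frac{1676}{\left(\left(485 - 384\right) + 1310\right) + 1132} - \frac{1734}{-29} = \frac{1676}{\left(\left(485 - 384\right) + 1310\right) + 1132} - - \frac{1734}{29} = \frac{1676}{\left(101 + 1310\right) + 1132} + \frac{1734}{29} = \frac{1676}{1411 + 1132} + \frac{1734}{29} = \frac{1676}{2543} + \frac{1734}{29} = \frac{4458166}{73747}$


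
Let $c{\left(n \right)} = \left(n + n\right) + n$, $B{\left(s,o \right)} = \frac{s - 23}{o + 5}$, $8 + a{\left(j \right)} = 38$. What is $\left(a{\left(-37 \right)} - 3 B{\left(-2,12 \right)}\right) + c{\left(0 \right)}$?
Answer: $\frac{585}{17} \approx 34.412$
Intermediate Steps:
$a{\left(j \right)} = 30$ ($a{\left(j \right)} = -8 + 38 = 30$)
$B{\left(s,o \right)} = \frac{-23 + s}{5 + o}$
$c{\left(n \right)} = 3 n$ ($c{\left(n \right)} = 2 n + n = 3 n$)
$\left(a{\left(-37 \right)} - 3 B{\left(-2,12 \right)}\right) + c{\left(0 \right)} = \left(30 - 3 \frac{-23 - 2}{5 + 12}\right) + 3 \cdot 0 = \left(30 - 3 \cdot \frac{1}{17} \left(-25\right)\right) + 0 = \left(30 - - \frac{75}{17}\right) + 0 = \left(30 + \frac{75}{17}\right) + 0 = \frac{585}{17} + 0 = \frac{585}{17}$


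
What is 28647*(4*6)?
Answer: 687528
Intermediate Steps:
28647*(4*6) = 28647*24 = 687528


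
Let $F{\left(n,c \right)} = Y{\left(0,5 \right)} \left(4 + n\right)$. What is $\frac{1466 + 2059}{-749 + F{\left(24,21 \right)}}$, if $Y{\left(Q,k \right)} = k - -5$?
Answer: $- \frac{3525}{469} \approx -7.516$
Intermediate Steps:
$Y{\left(Q,k \right)} = 5 + k$ ($Y{\left(Q,k \right)} = k + 5 = 5 + k$)
$F{\left(n,c \right)} = 40 + 10 n$ ($F{\left(n,c \right)} = \left(5 + 5\right) \left(4 + n\right) = 10 \left(4 + n\right) = 40 + 10 n$)
$\frac{1466 + 2059}{-749 + F{\left(24,21 \right)}} = \frac{1466 + 2059}{-749 + \left(40 + 10 \cdot 24\right)} = \frac{3525}{-749 + \left(40 + 240\right)} = \frac{3525}{-749 + 280} = \frac{3525}{-469} = 3525 \left(- \frac{1}{469}\right) = - \frac{3525}{469}$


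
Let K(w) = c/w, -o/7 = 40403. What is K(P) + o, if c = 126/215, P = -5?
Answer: -304032701/1075 ≈ -2.8282e+5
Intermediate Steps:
o = -282821 (o = -7*40403 = -282821)
c = 126/215 (c = 126*(1/215) = 126/215 ≈ 0.58605)
K(w) = 126/(215*w)
K(P) + o = (126/215)/(-5) - 282821 = (126/215)*(-1/5) - 282821 = -126/1075 - 282821 = -304032701/1075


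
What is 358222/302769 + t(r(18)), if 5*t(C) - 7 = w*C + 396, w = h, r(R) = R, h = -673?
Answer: -3543936649/1513845 ≈ -2341.0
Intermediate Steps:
w = -673
t(C) = 403/5 - 673*C/5 (t(C) = 7/5 + (-673*C + 396)/5 = 7/5 + (396 - 673*C)/5 = 7/5 + (396/5 - 673*C/5) = 403/5 - 673*C/5)
358222/302769 + t(r(18)) = 358222/302769 + (403/5 - 673/5*18) = 358222*(1/302769) + (403/5 - 12114/5) = 358222/302769 - 11711/5 = -3543936649/1513845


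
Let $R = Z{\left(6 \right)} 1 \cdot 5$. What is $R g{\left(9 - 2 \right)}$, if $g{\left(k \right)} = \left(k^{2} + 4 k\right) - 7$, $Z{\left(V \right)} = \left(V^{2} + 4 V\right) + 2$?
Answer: $21700$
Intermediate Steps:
$Z{\left(V \right)} = 2 + V^{2} + 4 V$
$g{\left(k \right)} = -7 + k^{2} + 4 k$
$R = 310$ ($R = \left(2 + 6^{2} + 4 \cdot 6\right) 1 \cdot 5 = \left(2 + 36 + 24\right) 1 \cdot 5 = 62 \cdot 1 \cdot 5 = 62 \cdot 5 = 310$)
$R g{\left(9 - 2 \right)} = 310 \left(-7 + \left(9 - 2\right)^{2} + 4 \left(9 - 2\right)\right) = 310 \left(-7 + 7^{2} + 4 \cdot 7\right) = 310 \left(-7 + 49 + 28\right) = 310 \cdot 70 = 21700$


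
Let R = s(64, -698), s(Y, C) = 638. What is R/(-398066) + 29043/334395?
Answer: 630427046/7395071115 ≈ 0.085250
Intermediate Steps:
R = 638
R/(-398066) + 29043/334395 = 638/(-398066) + 29043/334395 = 638*(-1/398066) + 29043*(1/334395) = -319/199033 + 3227/37155 = 630427046/7395071115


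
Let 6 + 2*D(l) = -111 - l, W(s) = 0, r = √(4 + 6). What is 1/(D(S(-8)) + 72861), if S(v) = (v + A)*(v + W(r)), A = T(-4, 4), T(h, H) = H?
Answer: 2/145573 ≈ 1.3739e-5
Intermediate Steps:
r = √10 ≈ 3.1623
A = 4
S(v) = v*(4 + v) (S(v) = (v + 4)*(v + 0) = (4 + v)*v = v*(4 + v))
D(l) = -117/2 - l/2 (D(l) = -3 + (-111 - l)/2 = -3 + (-111/2 - l/2) = -117/2 - l/2)
1/(D(S(-8)) + 72861) = 1/((-117/2 - (-4)*(4 - 8)) + 72861) = 1/((-117/2 - (-4)*(-4)) + 72861) = 1/((-117/2 - ½*32) + 72861) = 1/((-117/2 - 16) + 72861) = 1/(-149/2 + 72861) = 1/(145573/2) = 2/145573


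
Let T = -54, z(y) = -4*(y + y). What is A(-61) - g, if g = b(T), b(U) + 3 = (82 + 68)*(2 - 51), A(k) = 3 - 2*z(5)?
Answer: 7436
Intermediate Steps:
z(y) = -8*y
A(k) = 83 (A(k) = 3 - (-16)*5 = 3 - 2*(-40) = 3 + 80 = 83)
b(U) = -7353 (b(U) = -3 + (82 + 68)*(2 - 51) = -3 + 150*(-49) = -3 - 7350 = -7353)
g = -7353
A(-61) - g = 83 - 1*(-7353) = 83 + 7353 = 7436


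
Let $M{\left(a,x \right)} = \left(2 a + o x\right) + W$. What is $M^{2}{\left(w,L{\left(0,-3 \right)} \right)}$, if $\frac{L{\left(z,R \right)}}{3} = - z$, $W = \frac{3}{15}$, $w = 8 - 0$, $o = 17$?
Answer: $\frac{6561}{25} \approx 262.44$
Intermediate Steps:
$w = 8$ ($w = 8 + 0 = 8$)
$W = \frac{1}{5}$ ($W = 3 \cdot \frac{1}{15} = \frac{1}{5} \approx 0.2$)
$L{\left(z,R \right)} = - 3 z$ ($L{\left(z,R \right)} = 3 \left(- z\right) = - 3 z$)
$M{\left(a,x \right)} = \frac{1}{5} + 2 a + 17 x$ ($M{\left(a,x \right)} = \left(2 a + 17 x\right) + \frac{1}{5} = \frac{1}{5} + 2 a + 17 x$)
$M^{2}{\left(w,L{\left(0,-3 \right)} \right)} = \left(\frac{1}{5} + 2 \cdot 8 + 17 \left(\left(-3\right) 0\right)\right)^{2} = \left(\frac{1}{5} + 16 + 17 \cdot 0\right)^{2} = \left(\frac{1}{5} + 16 + 0\right)^{2} = \left(\frac{81}{5}\right)^{2} = \frac{6561}{25}$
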